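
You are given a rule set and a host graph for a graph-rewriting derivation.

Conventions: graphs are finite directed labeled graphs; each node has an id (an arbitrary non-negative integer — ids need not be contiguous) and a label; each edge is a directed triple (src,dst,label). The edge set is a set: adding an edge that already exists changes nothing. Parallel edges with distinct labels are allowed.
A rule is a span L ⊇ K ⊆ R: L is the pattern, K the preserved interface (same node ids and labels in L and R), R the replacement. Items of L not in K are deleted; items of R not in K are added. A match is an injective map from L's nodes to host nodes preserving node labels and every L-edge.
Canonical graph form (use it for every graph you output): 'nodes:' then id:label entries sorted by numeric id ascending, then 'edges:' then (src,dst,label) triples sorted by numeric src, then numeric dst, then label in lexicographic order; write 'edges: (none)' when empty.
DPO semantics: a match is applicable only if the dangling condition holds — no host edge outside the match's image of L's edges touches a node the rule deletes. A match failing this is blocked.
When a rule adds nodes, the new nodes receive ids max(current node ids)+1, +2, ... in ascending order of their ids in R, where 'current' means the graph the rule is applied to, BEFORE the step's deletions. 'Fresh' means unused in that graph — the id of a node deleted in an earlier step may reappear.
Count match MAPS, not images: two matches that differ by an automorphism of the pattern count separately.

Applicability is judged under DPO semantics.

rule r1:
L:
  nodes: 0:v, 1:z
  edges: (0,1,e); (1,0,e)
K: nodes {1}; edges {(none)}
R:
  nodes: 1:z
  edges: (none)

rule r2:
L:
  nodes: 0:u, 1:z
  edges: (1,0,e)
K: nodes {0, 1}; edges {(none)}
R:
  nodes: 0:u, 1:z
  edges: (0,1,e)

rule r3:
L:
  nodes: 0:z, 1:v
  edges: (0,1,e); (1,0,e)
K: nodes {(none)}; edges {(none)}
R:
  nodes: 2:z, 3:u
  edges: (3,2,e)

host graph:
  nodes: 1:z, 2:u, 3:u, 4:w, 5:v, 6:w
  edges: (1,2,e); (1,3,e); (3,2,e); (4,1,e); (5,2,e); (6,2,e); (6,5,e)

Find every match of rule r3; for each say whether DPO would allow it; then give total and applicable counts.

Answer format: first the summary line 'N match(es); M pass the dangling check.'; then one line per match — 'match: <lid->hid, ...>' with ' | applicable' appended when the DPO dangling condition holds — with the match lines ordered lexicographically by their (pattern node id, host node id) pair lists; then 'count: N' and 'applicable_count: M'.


0 match(es); 0 pass the dangling check.
count: 0
applicable_count: 0


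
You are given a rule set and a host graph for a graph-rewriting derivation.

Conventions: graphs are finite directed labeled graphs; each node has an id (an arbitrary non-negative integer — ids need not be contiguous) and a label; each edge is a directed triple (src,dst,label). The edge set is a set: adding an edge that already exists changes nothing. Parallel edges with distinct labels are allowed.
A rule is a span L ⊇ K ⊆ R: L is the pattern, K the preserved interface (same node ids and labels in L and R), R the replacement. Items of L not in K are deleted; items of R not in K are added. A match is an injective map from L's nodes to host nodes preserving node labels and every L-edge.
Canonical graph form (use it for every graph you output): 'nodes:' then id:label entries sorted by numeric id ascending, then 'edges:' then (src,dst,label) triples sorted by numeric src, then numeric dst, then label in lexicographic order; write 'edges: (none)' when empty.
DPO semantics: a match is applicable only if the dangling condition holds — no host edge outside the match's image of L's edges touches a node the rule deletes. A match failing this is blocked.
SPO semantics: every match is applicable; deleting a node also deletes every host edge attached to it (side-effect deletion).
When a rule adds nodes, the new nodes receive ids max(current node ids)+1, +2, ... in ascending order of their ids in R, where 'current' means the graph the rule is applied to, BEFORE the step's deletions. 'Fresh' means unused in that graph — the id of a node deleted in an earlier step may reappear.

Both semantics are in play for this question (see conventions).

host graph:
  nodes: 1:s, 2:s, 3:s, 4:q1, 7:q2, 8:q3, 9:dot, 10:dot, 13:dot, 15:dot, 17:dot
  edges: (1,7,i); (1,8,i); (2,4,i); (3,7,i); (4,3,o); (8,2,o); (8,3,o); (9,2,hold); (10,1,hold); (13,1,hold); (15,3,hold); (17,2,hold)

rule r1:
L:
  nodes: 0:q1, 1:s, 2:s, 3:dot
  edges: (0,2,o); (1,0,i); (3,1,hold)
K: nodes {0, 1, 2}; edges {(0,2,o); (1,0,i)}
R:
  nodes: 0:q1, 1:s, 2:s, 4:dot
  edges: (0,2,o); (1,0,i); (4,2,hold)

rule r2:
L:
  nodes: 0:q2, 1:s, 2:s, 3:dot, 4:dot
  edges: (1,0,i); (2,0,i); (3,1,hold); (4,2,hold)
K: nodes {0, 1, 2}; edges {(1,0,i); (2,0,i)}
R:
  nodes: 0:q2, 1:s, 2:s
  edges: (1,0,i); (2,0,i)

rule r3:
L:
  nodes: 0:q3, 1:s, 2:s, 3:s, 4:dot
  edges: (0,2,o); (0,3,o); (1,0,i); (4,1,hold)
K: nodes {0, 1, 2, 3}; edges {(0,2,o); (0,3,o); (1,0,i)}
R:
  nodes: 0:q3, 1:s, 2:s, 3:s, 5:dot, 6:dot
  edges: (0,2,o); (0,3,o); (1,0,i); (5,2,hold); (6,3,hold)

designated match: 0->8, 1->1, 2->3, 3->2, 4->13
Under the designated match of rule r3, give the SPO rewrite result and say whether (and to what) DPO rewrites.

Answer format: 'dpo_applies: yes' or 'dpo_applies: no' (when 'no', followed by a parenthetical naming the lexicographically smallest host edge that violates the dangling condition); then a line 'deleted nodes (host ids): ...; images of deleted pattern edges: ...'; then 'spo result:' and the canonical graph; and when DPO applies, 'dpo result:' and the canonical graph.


dpo_applies: yes
deleted nodes (host ids): 13; images of deleted pattern edges: (13,1,hold)
spo result:
nodes: 1:s, 2:s, 3:s, 4:q1, 7:q2, 8:q3, 9:dot, 10:dot, 15:dot, 17:dot, 18:dot, 19:dot
edges: (1,7,i); (1,8,i); (2,4,i); (3,7,i); (4,3,o); (8,2,o); (8,3,o); (9,2,hold); (10,1,hold); (15,3,hold); (17,2,hold); (18,3,hold); (19,2,hold)
dpo result:
nodes: 1:s, 2:s, 3:s, 4:q1, 7:q2, 8:q3, 9:dot, 10:dot, 15:dot, 17:dot, 18:dot, 19:dot
edges: (1,7,i); (1,8,i); (2,4,i); (3,7,i); (4,3,o); (8,2,o); (8,3,o); (9,2,hold); (10,1,hold); (15,3,hold); (17,2,hold); (18,3,hold); (19,2,hold)


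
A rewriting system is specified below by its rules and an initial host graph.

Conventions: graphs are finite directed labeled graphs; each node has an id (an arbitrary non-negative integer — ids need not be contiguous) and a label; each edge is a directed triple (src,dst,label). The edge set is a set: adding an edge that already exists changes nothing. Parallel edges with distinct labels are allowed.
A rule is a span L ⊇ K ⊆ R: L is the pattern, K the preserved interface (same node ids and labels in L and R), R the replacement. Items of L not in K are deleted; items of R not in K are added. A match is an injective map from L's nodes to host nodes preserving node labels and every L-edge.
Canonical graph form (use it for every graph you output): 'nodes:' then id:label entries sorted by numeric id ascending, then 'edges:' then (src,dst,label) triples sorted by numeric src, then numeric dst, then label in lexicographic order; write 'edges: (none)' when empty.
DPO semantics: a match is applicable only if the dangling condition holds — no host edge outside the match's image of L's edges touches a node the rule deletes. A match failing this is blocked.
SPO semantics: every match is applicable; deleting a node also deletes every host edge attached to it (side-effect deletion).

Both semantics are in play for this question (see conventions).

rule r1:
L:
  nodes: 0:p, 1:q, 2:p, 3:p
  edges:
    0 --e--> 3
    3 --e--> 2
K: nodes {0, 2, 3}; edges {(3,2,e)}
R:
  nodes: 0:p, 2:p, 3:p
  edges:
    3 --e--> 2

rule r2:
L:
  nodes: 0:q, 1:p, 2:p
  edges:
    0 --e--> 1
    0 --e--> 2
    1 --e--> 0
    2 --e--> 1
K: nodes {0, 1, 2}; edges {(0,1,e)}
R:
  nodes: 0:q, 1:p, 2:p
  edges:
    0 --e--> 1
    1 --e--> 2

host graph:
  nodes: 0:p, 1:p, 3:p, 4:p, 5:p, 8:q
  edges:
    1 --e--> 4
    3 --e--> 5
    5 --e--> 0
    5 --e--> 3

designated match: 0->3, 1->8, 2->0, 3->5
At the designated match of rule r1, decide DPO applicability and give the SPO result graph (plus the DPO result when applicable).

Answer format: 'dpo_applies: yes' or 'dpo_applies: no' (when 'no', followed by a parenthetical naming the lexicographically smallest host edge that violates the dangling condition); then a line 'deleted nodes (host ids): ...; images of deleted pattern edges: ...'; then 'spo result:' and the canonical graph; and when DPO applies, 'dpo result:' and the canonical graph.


dpo_applies: yes
deleted nodes (host ids): 8; images of deleted pattern edges: (3,5,e)
spo result:
nodes: 0:p, 1:p, 3:p, 4:p, 5:p
edges: (1,4,e); (5,0,e); (5,3,e)
dpo result:
nodes: 0:p, 1:p, 3:p, 4:p, 5:p
edges: (1,4,e); (5,0,e); (5,3,e)


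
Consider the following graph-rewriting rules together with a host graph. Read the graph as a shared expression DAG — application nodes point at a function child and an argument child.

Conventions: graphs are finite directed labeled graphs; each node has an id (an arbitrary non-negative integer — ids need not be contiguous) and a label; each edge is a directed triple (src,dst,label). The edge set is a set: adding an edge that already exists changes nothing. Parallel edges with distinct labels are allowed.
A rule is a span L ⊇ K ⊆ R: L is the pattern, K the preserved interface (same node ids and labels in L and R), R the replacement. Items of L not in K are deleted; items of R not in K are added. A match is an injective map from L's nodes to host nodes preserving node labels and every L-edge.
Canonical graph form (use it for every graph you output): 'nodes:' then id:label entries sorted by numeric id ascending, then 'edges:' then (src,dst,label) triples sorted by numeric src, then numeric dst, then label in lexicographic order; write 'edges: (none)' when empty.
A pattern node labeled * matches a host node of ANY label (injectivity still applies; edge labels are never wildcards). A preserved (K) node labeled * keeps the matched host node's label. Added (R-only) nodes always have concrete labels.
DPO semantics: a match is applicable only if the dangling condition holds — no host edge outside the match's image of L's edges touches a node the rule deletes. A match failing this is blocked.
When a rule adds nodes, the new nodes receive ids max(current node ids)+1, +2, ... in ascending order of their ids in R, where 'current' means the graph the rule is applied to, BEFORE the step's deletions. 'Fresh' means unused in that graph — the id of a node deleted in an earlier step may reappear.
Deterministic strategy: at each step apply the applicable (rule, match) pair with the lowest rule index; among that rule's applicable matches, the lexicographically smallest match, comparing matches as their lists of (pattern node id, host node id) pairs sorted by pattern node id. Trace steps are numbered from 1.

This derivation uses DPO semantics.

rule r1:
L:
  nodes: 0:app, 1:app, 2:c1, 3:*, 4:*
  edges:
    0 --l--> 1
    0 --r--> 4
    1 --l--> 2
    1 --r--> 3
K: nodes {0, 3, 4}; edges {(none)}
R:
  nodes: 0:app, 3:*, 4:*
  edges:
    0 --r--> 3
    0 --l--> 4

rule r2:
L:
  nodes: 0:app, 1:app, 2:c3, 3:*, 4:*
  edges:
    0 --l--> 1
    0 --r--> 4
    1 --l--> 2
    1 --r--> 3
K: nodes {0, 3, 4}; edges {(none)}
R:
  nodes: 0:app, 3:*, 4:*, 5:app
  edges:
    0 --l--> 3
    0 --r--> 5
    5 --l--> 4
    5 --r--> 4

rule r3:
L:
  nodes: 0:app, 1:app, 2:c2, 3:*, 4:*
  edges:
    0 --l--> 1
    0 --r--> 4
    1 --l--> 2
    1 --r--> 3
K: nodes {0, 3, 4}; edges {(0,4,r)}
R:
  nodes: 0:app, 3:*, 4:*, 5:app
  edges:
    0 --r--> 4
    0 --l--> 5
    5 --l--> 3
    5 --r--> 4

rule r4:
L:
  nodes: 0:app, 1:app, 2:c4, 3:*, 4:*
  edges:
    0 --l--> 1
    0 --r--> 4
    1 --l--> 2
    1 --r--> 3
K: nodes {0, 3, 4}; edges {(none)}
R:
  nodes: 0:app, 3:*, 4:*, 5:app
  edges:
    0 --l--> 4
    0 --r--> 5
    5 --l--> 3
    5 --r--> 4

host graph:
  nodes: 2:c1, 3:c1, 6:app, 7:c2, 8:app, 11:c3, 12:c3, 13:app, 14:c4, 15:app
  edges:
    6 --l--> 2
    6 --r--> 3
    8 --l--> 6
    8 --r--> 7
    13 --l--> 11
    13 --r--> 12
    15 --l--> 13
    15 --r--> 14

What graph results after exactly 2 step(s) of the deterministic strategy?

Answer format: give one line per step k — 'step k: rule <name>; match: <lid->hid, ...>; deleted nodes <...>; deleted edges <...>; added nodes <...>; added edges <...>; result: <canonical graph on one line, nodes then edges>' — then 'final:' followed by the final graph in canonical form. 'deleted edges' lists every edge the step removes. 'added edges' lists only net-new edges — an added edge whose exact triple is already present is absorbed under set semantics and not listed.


step 1: rule r1; match: 0->8, 1->6, 2->2, 3->3, 4->7; deleted nodes 2, 6; deleted edges (6,2,l); (6,3,r); (8,6,l); (8,7,r); added nodes (none); added edges (8,3,r); (8,7,l); result: nodes: 3:c1, 7:c2, 8:app, 11:c3, 12:c3, 13:app, 14:c4, 15:app edges: (8,3,r); (8,7,l); (13,11,l); (13,12,r); (15,13,l); (15,14,r)
step 2: rule r2; match: 0->15, 1->13, 2->11, 3->12, 4->14; deleted nodes 11, 13; deleted edges (13,11,l); (13,12,r); (15,13,l); (15,14,r); added nodes 16; added edges (15,12,l); (15,16,r); (16,14,l); (16,14,r); result: nodes: 3:c1, 7:c2, 8:app, 12:c3, 14:c4, 15:app, 16:app edges: (8,3,r); (8,7,l); (15,12,l); (15,16,r); (16,14,l); (16,14,r)
final:
nodes: 3:c1, 7:c2, 8:app, 12:c3, 14:c4, 15:app, 16:app
edges: (8,3,r); (8,7,l); (15,12,l); (15,16,r); (16,14,l); (16,14,r)


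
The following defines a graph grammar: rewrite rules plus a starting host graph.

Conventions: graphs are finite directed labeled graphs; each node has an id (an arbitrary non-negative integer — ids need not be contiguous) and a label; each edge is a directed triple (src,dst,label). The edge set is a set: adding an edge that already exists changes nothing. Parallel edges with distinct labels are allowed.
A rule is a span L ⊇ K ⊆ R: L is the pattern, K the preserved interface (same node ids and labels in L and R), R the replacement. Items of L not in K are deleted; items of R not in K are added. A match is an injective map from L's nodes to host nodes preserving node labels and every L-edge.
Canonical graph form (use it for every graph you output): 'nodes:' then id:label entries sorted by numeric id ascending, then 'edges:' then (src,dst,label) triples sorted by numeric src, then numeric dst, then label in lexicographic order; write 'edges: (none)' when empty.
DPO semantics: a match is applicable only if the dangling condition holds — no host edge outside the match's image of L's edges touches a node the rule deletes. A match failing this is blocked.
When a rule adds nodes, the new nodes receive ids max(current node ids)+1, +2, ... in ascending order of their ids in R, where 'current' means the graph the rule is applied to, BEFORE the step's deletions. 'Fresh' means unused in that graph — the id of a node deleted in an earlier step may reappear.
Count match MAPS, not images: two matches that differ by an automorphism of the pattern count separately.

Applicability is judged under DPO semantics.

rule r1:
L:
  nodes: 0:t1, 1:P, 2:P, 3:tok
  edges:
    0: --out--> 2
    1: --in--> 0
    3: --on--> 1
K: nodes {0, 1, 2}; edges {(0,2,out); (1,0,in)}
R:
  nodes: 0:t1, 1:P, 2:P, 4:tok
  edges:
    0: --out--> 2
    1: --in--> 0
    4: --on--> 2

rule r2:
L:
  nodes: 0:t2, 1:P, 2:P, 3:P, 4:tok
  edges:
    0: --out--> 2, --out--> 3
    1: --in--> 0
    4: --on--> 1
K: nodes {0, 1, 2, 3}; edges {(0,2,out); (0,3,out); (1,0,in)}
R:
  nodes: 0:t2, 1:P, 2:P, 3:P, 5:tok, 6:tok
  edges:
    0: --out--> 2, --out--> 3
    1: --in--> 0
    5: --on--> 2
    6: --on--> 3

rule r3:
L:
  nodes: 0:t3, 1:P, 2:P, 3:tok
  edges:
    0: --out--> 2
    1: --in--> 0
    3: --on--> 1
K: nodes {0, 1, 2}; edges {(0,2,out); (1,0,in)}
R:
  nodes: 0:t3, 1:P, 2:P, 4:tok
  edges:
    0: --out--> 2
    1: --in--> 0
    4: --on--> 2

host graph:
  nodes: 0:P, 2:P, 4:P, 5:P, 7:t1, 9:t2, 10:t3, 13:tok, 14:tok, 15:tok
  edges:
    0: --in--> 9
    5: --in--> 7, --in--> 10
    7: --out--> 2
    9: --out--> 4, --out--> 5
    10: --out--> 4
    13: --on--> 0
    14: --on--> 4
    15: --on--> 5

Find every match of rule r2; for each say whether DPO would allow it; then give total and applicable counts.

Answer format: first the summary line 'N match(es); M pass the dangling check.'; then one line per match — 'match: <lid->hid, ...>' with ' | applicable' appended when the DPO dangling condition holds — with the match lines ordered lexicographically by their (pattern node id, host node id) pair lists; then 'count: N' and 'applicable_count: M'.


2 match(es); 2 pass the dangling check.
match: 0->9, 1->0, 2->4, 3->5, 4->13 | applicable
match: 0->9, 1->0, 2->5, 3->4, 4->13 | applicable
count: 2
applicable_count: 2


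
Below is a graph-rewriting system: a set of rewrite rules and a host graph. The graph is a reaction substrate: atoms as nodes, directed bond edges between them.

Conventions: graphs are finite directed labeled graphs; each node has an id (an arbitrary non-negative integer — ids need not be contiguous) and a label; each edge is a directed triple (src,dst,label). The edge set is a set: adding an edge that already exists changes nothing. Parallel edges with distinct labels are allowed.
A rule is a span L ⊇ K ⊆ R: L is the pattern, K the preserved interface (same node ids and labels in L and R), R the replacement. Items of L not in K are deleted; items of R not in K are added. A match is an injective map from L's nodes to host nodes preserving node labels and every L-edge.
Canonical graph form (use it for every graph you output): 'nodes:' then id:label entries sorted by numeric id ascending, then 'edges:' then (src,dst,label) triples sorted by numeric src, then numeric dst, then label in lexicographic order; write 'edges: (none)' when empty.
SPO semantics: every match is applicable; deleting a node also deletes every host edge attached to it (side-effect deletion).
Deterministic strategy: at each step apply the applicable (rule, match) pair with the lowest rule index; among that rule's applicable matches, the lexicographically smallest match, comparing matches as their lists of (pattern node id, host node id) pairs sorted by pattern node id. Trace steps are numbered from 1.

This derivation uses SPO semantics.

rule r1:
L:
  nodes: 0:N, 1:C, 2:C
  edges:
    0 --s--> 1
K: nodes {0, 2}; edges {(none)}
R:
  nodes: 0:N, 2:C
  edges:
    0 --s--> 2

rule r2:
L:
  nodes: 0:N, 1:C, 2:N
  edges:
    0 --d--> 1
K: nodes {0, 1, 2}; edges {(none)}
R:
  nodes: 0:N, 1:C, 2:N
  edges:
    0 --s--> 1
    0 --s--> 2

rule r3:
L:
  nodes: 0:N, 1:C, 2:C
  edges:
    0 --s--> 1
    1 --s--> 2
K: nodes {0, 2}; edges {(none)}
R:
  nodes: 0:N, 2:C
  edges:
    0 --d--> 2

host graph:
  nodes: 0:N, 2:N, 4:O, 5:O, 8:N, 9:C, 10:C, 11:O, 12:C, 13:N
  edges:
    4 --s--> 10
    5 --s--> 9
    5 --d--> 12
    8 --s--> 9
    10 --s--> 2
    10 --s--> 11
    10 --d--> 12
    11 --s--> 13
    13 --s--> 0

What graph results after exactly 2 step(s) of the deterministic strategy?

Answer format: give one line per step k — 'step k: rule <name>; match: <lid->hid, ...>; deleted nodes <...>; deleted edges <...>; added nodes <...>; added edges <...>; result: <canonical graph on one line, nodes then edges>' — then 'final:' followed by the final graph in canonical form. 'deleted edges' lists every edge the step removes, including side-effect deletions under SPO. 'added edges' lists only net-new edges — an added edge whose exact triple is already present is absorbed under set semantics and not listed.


step 1: rule r1; match: 0->8, 1->9, 2->10; deleted nodes 9; deleted edges (5,9,s); (8,9,s); added nodes (none); added edges (8,10,s); result: nodes: 0:N, 2:N, 4:O, 5:O, 8:N, 10:C, 11:O, 12:C, 13:N edges: (4,10,s); (5,12,d); (8,10,s); (10,2,s); (10,11,s); (10,12,d); (11,13,s); (13,0,s)
step 2: rule r1; match: 0->8, 1->10, 2->12; deleted nodes 10; deleted edges (4,10,s); (8,10,s); (10,2,s); (10,11,s); (10,12,d); added nodes (none); added edges (8,12,s); result: nodes: 0:N, 2:N, 4:O, 5:O, 8:N, 11:O, 12:C, 13:N edges: (5,12,d); (8,12,s); (11,13,s); (13,0,s)
final:
nodes: 0:N, 2:N, 4:O, 5:O, 8:N, 11:O, 12:C, 13:N
edges: (5,12,d); (8,12,s); (11,13,s); (13,0,s)


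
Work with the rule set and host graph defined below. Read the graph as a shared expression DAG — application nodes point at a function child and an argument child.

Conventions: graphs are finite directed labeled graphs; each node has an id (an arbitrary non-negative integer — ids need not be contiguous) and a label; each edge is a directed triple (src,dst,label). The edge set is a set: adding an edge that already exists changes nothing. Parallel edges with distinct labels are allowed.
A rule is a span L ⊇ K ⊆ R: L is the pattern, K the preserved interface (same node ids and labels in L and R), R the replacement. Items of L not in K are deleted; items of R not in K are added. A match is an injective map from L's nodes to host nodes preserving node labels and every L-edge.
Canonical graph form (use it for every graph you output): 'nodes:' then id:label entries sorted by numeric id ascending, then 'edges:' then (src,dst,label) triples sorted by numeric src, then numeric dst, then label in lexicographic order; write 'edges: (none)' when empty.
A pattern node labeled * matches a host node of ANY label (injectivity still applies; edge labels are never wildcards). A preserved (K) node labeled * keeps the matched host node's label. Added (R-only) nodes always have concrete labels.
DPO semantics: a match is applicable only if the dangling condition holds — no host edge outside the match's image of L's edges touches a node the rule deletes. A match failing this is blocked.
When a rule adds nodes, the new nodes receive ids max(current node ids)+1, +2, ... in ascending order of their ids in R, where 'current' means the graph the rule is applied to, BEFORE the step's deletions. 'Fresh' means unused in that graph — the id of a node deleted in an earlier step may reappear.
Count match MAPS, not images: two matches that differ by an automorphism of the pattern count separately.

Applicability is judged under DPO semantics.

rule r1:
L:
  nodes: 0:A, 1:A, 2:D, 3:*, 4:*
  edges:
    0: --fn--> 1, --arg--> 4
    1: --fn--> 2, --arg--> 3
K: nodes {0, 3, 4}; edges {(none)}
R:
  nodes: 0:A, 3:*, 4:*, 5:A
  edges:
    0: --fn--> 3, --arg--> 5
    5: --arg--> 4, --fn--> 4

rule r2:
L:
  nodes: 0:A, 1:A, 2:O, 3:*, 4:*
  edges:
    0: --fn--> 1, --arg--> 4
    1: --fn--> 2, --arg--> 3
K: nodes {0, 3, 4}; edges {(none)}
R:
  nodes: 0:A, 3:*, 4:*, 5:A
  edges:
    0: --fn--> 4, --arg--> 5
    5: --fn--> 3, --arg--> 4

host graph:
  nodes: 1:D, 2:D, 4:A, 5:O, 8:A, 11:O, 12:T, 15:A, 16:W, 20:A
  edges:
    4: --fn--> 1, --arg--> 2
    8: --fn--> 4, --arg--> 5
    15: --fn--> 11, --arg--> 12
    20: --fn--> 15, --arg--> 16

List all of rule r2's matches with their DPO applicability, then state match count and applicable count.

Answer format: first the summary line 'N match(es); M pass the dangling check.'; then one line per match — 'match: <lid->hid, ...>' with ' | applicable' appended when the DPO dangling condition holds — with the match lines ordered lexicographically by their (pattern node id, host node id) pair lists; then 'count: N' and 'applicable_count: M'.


1 match(es); 1 pass the dangling check.
match: 0->20, 1->15, 2->11, 3->12, 4->16 | applicable
count: 1
applicable_count: 1


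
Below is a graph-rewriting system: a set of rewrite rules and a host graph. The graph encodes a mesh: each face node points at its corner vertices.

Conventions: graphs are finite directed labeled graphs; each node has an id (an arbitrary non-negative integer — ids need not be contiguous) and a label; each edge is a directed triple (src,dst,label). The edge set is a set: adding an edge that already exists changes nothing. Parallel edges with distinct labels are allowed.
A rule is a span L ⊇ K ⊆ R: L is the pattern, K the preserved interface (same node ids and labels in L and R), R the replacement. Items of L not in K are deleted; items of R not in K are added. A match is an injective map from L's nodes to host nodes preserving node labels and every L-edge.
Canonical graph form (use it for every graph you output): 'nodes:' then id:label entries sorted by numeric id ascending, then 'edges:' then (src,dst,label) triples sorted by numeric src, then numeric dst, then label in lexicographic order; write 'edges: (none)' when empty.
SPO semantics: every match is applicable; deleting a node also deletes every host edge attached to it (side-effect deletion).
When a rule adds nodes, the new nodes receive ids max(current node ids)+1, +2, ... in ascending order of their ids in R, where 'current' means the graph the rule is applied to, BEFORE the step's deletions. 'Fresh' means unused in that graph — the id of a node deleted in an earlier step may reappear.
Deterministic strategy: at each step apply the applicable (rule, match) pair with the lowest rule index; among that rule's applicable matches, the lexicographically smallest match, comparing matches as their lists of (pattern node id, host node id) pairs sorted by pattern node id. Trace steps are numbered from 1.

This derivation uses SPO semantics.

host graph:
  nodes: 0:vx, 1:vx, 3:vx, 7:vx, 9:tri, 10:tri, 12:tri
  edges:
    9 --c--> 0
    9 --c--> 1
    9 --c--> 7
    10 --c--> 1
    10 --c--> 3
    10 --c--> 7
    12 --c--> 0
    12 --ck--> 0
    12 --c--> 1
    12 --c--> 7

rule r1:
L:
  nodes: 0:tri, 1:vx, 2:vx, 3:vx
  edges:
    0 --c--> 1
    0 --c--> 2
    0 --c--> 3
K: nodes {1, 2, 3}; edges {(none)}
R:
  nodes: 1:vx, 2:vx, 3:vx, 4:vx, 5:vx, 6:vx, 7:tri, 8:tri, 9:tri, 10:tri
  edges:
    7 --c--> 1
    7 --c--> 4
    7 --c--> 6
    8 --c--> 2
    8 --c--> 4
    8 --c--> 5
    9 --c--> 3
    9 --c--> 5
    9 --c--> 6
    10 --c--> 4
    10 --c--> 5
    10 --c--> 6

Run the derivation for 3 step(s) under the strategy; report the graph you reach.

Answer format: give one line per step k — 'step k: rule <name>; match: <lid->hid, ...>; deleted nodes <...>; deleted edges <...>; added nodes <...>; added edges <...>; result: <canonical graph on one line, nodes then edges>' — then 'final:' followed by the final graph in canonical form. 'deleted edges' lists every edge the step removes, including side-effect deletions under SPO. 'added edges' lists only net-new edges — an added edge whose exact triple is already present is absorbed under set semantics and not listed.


step 1: rule r1; match: 0->9, 1->0, 2->1, 3->7; deleted nodes 9; deleted edges (9,0,c); (9,1,c); (9,7,c); added nodes 13, 14, 15, 16, 17, 18, 19; added edges (16,0,c); (16,13,c); (16,15,c); (17,1,c); (17,13,c); (17,14,c); (18,7,c); (18,14,c); (18,15,c); (19,13,c); (19,14,c); (19,15,c); result: nodes: 0:vx, 1:vx, 3:vx, 7:vx, 10:tri, 12:tri, 13:vx, 14:vx, 15:vx, 16:tri, 17:tri, 18:tri, 19:tri edges: (10,1,c); (10,3,c); (10,7,c); (12,0,c); (12,0,ck); (12,1,c); (12,7,c); (16,0,c); (16,13,c); (16,15,c); (17,1,c); (17,13,c); (17,14,c); (18,7,c); (18,14,c); (18,15,c); (19,13,c); (19,14,c); (19,15,c)
step 2: rule r1; match: 0->10, 1->1, 2->3, 3->7; deleted nodes 10; deleted edges (10,1,c); (10,3,c); (10,7,c); added nodes 20, 21, 22, 23, 24, 25, 26; added edges (23,1,c); (23,20,c); (23,22,c); (24,3,c); (24,20,c); (24,21,c); (25,7,c); (25,21,c); (25,22,c); (26,20,c); (26,21,c); (26,22,c); result: nodes: 0:vx, 1:vx, 3:vx, 7:vx, 12:tri, 13:vx, 14:vx, 15:vx, 16:tri, 17:tri, 18:tri, 19:tri, 20:vx, 21:vx, 22:vx, 23:tri, 24:tri, 25:tri, 26:tri edges: (12,0,c); (12,0,ck); (12,1,c); (12,7,c); (16,0,c); (16,13,c); (16,15,c); (17,1,c); (17,13,c); (17,14,c); (18,7,c); (18,14,c); (18,15,c); (19,13,c); (19,14,c); (19,15,c); (23,1,c); (23,20,c); (23,22,c); (24,3,c); (24,20,c); (24,21,c); (25,7,c); (25,21,c); (25,22,c); (26,20,c); (26,21,c); (26,22,c)
step 3: rule r1; match: 0->12, 1->0, 2->1, 3->7; deleted nodes 12; deleted edges (12,0,c); (12,0,ck); (12,1,c); (12,7,c); added nodes 27, 28, 29, 30, 31, 32, 33; added edges (30,0,c); (30,27,c); (30,29,c); (31,1,c); (31,27,c); (31,28,c); (32,7,c); (32,28,c); (32,29,c); (33,27,c); (33,28,c); (33,29,c); result: nodes: 0:vx, 1:vx, 3:vx, 7:vx, 13:vx, 14:vx, 15:vx, 16:tri, 17:tri, 18:tri, 19:tri, 20:vx, 21:vx, 22:vx, 23:tri, 24:tri, 25:tri, 26:tri, 27:vx, 28:vx, 29:vx, 30:tri, 31:tri, 32:tri, 33:tri edges: (16,0,c); (16,13,c); (16,15,c); (17,1,c); (17,13,c); (17,14,c); (18,7,c); (18,14,c); (18,15,c); (19,13,c); (19,14,c); (19,15,c); (23,1,c); (23,20,c); (23,22,c); (24,3,c); (24,20,c); (24,21,c); (25,7,c); (25,21,c); (25,22,c); (26,20,c); (26,21,c); (26,22,c); (30,0,c); (30,27,c); (30,29,c); (31,1,c); (31,27,c); (31,28,c); (32,7,c); (32,28,c); (32,29,c); (33,27,c); (33,28,c); (33,29,c)
final:
nodes: 0:vx, 1:vx, 3:vx, 7:vx, 13:vx, 14:vx, 15:vx, 16:tri, 17:tri, 18:tri, 19:tri, 20:vx, 21:vx, 22:vx, 23:tri, 24:tri, 25:tri, 26:tri, 27:vx, 28:vx, 29:vx, 30:tri, 31:tri, 32:tri, 33:tri
edges: (16,0,c); (16,13,c); (16,15,c); (17,1,c); (17,13,c); (17,14,c); (18,7,c); (18,14,c); (18,15,c); (19,13,c); (19,14,c); (19,15,c); (23,1,c); (23,20,c); (23,22,c); (24,3,c); (24,20,c); (24,21,c); (25,7,c); (25,21,c); (25,22,c); (26,20,c); (26,21,c); (26,22,c); (30,0,c); (30,27,c); (30,29,c); (31,1,c); (31,27,c); (31,28,c); (32,7,c); (32,28,c); (32,29,c); (33,27,c); (33,28,c); (33,29,c)


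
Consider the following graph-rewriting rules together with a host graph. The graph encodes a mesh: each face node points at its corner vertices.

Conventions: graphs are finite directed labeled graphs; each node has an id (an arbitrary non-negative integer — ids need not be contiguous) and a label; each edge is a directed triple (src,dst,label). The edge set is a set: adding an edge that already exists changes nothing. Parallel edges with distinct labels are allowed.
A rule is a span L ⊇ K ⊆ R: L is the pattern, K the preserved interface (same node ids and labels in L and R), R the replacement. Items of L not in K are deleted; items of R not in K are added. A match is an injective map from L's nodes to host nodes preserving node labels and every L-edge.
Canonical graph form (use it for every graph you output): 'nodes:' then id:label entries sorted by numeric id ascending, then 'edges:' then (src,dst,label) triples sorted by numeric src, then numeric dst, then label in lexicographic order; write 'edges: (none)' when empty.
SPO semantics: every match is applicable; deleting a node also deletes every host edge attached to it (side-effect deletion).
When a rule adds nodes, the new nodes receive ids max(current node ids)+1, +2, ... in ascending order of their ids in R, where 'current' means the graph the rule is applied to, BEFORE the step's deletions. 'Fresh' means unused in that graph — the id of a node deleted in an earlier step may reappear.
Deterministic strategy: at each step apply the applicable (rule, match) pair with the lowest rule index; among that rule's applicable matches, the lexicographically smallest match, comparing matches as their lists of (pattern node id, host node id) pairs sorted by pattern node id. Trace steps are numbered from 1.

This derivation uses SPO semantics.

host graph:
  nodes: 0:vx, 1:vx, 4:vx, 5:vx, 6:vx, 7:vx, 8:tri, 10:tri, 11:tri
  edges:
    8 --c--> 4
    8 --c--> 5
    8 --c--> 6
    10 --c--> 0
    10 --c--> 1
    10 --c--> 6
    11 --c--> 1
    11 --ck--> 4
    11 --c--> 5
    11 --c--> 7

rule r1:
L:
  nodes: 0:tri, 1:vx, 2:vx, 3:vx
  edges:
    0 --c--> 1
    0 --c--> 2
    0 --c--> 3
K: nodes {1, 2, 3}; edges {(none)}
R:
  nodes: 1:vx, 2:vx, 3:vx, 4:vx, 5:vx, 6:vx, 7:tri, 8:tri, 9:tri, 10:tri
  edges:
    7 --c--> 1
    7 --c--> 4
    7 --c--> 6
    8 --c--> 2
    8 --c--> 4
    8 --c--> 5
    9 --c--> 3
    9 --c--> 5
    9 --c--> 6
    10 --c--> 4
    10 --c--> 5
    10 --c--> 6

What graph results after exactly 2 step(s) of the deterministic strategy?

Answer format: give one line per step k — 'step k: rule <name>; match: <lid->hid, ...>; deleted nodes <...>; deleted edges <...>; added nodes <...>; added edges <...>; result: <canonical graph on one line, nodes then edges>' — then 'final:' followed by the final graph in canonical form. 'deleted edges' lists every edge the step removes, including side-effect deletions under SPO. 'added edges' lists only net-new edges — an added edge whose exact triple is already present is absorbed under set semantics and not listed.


step 1: rule r1; match: 0->8, 1->4, 2->5, 3->6; deleted nodes 8; deleted edges (8,4,c); (8,5,c); (8,6,c); added nodes 12, 13, 14, 15, 16, 17, 18; added edges (15,4,c); (15,12,c); (15,14,c); (16,5,c); (16,12,c); (16,13,c); (17,6,c); (17,13,c); (17,14,c); (18,12,c); (18,13,c); (18,14,c); result: nodes: 0:vx, 1:vx, 4:vx, 5:vx, 6:vx, 7:vx, 10:tri, 11:tri, 12:vx, 13:vx, 14:vx, 15:tri, 16:tri, 17:tri, 18:tri edges: (10,0,c); (10,1,c); (10,6,c); (11,1,c); (11,4,ck); (11,5,c); (11,7,c); (15,4,c); (15,12,c); (15,14,c); (16,5,c); (16,12,c); (16,13,c); (17,6,c); (17,13,c); (17,14,c); (18,12,c); (18,13,c); (18,14,c)
step 2: rule r1; match: 0->10, 1->0, 2->1, 3->6; deleted nodes 10; deleted edges (10,0,c); (10,1,c); (10,6,c); added nodes 19, 20, 21, 22, 23, 24, 25; added edges (22,0,c); (22,19,c); (22,21,c); (23,1,c); (23,19,c); (23,20,c); (24,6,c); (24,20,c); (24,21,c); (25,19,c); (25,20,c); (25,21,c); result: nodes: 0:vx, 1:vx, 4:vx, 5:vx, 6:vx, 7:vx, 11:tri, 12:vx, 13:vx, 14:vx, 15:tri, 16:tri, 17:tri, 18:tri, 19:vx, 20:vx, 21:vx, 22:tri, 23:tri, 24:tri, 25:tri edges: (11,1,c); (11,4,ck); (11,5,c); (11,7,c); (15,4,c); (15,12,c); (15,14,c); (16,5,c); (16,12,c); (16,13,c); (17,6,c); (17,13,c); (17,14,c); (18,12,c); (18,13,c); (18,14,c); (22,0,c); (22,19,c); (22,21,c); (23,1,c); (23,19,c); (23,20,c); (24,6,c); (24,20,c); (24,21,c); (25,19,c); (25,20,c); (25,21,c)
final:
nodes: 0:vx, 1:vx, 4:vx, 5:vx, 6:vx, 7:vx, 11:tri, 12:vx, 13:vx, 14:vx, 15:tri, 16:tri, 17:tri, 18:tri, 19:vx, 20:vx, 21:vx, 22:tri, 23:tri, 24:tri, 25:tri
edges: (11,1,c); (11,4,ck); (11,5,c); (11,7,c); (15,4,c); (15,12,c); (15,14,c); (16,5,c); (16,12,c); (16,13,c); (17,6,c); (17,13,c); (17,14,c); (18,12,c); (18,13,c); (18,14,c); (22,0,c); (22,19,c); (22,21,c); (23,1,c); (23,19,c); (23,20,c); (24,6,c); (24,20,c); (24,21,c); (25,19,c); (25,20,c); (25,21,c)


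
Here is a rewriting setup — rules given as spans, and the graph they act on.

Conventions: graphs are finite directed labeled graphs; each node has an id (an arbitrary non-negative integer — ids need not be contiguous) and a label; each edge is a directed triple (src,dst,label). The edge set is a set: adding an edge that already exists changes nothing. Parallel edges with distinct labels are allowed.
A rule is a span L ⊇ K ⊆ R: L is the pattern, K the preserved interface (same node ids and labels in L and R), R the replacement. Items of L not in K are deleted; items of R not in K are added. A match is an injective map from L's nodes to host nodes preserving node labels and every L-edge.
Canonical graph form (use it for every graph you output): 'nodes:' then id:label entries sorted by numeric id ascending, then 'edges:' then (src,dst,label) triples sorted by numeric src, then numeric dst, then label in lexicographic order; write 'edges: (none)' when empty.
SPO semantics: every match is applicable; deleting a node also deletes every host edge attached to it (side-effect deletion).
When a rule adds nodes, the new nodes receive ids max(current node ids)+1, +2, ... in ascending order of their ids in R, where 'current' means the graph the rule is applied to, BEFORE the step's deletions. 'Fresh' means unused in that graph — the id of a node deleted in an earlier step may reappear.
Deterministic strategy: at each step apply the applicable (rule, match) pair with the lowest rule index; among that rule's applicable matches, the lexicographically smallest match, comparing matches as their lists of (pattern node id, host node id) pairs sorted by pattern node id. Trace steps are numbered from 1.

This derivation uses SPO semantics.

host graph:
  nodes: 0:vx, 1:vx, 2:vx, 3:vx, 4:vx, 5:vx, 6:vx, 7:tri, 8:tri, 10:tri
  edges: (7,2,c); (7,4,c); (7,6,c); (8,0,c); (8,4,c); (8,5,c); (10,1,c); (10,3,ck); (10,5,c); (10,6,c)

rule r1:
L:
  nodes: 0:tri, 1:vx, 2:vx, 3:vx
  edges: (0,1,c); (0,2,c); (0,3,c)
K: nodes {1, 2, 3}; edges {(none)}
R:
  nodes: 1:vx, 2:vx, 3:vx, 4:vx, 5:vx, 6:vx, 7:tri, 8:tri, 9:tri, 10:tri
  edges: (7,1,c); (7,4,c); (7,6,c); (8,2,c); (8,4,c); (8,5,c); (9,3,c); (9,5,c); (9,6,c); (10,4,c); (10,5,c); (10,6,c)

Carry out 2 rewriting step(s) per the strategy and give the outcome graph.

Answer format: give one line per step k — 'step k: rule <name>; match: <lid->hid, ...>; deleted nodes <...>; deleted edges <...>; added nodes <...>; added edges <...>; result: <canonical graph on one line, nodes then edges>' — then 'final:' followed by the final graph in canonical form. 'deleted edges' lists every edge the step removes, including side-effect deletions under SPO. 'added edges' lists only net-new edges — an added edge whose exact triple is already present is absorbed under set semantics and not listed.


step 1: rule r1; match: 0->7, 1->2, 2->4, 3->6; deleted nodes 7; deleted edges (7,2,c); (7,4,c); (7,6,c); added nodes 11, 12, 13, 14, 15, 16, 17; added edges (14,2,c); (14,11,c); (14,13,c); (15,4,c); (15,11,c); (15,12,c); (16,6,c); (16,12,c); (16,13,c); (17,11,c); (17,12,c); (17,13,c); result: nodes: 0:vx, 1:vx, 2:vx, 3:vx, 4:vx, 5:vx, 6:vx, 8:tri, 10:tri, 11:vx, 12:vx, 13:vx, 14:tri, 15:tri, 16:tri, 17:tri edges: (8,0,c); (8,4,c); (8,5,c); (10,1,c); (10,3,ck); (10,5,c); (10,6,c); (14,2,c); (14,11,c); (14,13,c); (15,4,c); (15,11,c); (15,12,c); (16,6,c); (16,12,c); (16,13,c); (17,11,c); (17,12,c); (17,13,c)
step 2: rule r1; match: 0->8, 1->0, 2->4, 3->5; deleted nodes 8; deleted edges (8,0,c); (8,4,c); (8,5,c); added nodes 18, 19, 20, 21, 22, 23, 24; added edges (21,0,c); (21,18,c); (21,20,c); (22,4,c); (22,18,c); (22,19,c); (23,5,c); (23,19,c); (23,20,c); (24,18,c); (24,19,c); (24,20,c); result: nodes: 0:vx, 1:vx, 2:vx, 3:vx, 4:vx, 5:vx, 6:vx, 10:tri, 11:vx, 12:vx, 13:vx, 14:tri, 15:tri, 16:tri, 17:tri, 18:vx, 19:vx, 20:vx, 21:tri, 22:tri, 23:tri, 24:tri edges: (10,1,c); (10,3,ck); (10,5,c); (10,6,c); (14,2,c); (14,11,c); (14,13,c); (15,4,c); (15,11,c); (15,12,c); (16,6,c); (16,12,c); (16,13,c); (17,11,c); (17,12,c); (17,13,c); (21,0,c); (21,18,c); (21,20,c); (22,4,c); (22,18,c); (22,19,c); (23,5,c); (23,19,c); (23,20,c); (24,18,c); (24,19,c); (24,20,c)
final:
nodes: 0:vx, 1:vx, 2:vx, 3:vx, 4:vx, 5:vx, 6:vx, 10:tri, 11:vx, 12:vx, 13:vx, 14:tri, 15:tri, 16:tri, 17:tri, 18:vx, 19:vx, 20:vx, 21:tri, 22:tri, 23:tri, 24:tri
edges: (10,1,c); (10,3,ck); (10,5,c); (10,6,c); (14,2,c); (14,11,c); (14,13,c); (15,4,c); (15,11,c); (15,12,c); (16,6,c); (16,12,c); (16,13,c); (17,11,c); (17,12,c); (17,13,c); (21,0,c); (21,18,c); (21,20,c); (22,4,c); (22,18,c); (22,19,c); (23,5,c); (23,19,c); (23,20,c); (24,18,c); (24,19,c); (24,20,c)


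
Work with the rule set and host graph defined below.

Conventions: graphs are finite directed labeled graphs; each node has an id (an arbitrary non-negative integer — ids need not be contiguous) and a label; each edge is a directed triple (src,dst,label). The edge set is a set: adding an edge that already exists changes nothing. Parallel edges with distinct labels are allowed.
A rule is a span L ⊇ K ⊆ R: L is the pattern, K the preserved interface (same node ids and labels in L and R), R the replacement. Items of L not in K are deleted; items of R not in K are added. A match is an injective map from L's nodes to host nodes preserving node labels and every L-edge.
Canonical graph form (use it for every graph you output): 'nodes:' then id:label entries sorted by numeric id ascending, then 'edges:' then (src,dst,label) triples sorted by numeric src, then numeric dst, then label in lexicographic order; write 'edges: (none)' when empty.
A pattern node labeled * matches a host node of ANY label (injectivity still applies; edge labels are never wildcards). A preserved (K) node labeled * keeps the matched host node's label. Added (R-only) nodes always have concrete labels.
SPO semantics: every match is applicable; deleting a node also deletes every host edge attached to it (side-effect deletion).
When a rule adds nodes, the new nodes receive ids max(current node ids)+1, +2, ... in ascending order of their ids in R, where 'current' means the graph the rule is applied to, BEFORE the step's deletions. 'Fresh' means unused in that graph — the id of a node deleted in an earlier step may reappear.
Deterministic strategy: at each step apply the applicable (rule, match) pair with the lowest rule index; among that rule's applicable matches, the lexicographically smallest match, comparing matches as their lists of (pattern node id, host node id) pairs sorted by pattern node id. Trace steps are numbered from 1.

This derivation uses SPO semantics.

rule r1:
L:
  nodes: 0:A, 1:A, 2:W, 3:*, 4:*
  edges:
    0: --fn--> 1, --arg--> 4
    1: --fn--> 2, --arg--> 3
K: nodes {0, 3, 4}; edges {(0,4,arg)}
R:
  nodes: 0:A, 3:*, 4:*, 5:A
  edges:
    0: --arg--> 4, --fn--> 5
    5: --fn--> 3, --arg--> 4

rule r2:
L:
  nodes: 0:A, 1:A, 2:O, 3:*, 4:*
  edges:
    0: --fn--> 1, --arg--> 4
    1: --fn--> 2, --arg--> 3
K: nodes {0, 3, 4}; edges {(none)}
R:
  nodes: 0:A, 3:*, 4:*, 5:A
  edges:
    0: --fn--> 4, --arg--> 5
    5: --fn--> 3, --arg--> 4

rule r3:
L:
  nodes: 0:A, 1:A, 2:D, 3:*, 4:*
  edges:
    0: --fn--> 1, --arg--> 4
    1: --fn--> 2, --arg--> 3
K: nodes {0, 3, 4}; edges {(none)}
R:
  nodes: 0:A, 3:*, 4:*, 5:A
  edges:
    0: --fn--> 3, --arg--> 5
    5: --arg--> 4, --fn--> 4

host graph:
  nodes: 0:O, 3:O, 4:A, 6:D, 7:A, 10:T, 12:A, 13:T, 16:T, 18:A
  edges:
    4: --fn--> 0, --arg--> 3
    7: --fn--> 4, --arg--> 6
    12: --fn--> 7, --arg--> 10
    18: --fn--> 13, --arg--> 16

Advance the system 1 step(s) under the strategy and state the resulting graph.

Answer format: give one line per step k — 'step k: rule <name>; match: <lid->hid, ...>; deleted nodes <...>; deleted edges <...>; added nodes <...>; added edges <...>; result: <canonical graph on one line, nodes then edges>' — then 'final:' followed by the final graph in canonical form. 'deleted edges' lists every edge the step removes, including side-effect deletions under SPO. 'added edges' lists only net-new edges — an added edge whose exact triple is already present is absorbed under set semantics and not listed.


step 1: rule r2; match: 0->7, 1->4, 2->0, 3->3, 4->6; deleted nodes 0, 4; deleted edges (4,0,fn); (4,3,arg); (7,4,fn); (7,6,arg); added nodes 19; added edges (7,6,fn); (7,19,arg); (19,3,fn); (19,6,arg); result: nodes: 3:O, 6:D, 7:A, 10:T, 12:A, 13:T, 16:T, 18:A, 19:A edges: (7,6,fn); (7,19,arg); (12,7,fn); (12,10,arg); (18,13,fn); (18,16,arg); (19,3,fn); (19,6,arg)
final:
nodes: 3:O, 6:D, 7:A, 10:T, 12:A, 13:T, 16:T, 18:A, 19:A
edges: (7,6,fn); (7,19,arg); (12,7,fn); (12,10,arg); (18,13,fn); (18,16,arg); (19,3,fn); (19,6,arg)
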